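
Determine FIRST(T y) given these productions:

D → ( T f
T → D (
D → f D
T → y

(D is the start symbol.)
{ '(', 'f', 'y' }

FIRST sets of the non-terminals involved (from the grammar, by fixed-point iteration):
  FIRST(T) = { '(', 'f', 'y' }

To compute FIRST(T y), process the symbols left to right:
Symbol T is a non-terminal. Add FIRST(T) \ {ε} = { '(', 'f', 'y' }
T is not nullable (ε ∉ FIRST(T)), so stop here.
FIRST(T y) = { '(', 'f', 'y' }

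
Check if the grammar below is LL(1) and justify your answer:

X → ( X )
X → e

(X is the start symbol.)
A grammar is LL(1) if for each non-terminal N with multiple productions, the predict sets of those productions are pairwise disjoint, where PREDICT(N → α) = (FIRST(α) \ {ε}) ∪ (FOLLOW(N) if α ⇒* ε).

For X:
  PREDICT(X → '(' X ')') = { '(' }
  PREDICT(X → e) = { 'e' }

All predict sets are disjoint. The grammar IS LL(1).

Answer: Yes, the grammar is LL(1).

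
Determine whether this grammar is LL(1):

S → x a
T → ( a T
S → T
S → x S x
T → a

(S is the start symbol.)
A grammar is LL(1) if for each non-terminal N with multiple productions, the predict sets of those productions are pairwise disjoint, where PREDICT(N → α) = (FIRST(α) \ {ε}) ∪ (FOLLOW(N) if α ⇒* ε).

Relevant sets:
  FIRST(T) = { '(', 'a' }

For S:
  PREDICT(S → x a) = { 'x' }
  PREDICT(S → T) = { '(', 'a' }
  PREDICT(S → x S x) = { 'x' }
For T:
  PREDICT(T → '(' a T) = { '(' }
  PREDICT(T → a) = { 'a' }

Conflict found: Predict set conflict for S: { 'x' }
The grammar is NOT LL(1).

Answer: No. Predict set conflict for S: { 'x' }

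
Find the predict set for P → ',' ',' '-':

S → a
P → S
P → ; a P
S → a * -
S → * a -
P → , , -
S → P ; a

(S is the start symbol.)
{ ',' }

PREDICT(P → ',' ',' '-') = (FIRST(RHS) \ {ε}) ∪ (FOLLOW(P) if ε ∈ FIRST(RHS), i.e. RHS ⇒* ε)
FIRST(',' ',' '-') = { ',' }
ε ∉ FIRST(',' ',' '-'), so FOLLOW(P) is not added.
PREDICT(P → ',' ',' '-') = { ',' }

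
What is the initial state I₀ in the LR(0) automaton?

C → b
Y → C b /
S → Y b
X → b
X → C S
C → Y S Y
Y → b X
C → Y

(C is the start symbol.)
First, augment the grammar with C' → C
I₀ = CLOSURE({ [C' → . C] }):
  [C' → . C] has the dot before C: add [C → . b], [C → . Y S Y], [C → . Y]
  [C → . Y S Y] has the dot before Y: add [Y → . C b /], [Y → . b X]
No further items can be added.

I₀ = { [C → . Y S Y], [C → . Y], [C → . b], [C' → . C], [Y → . C b /], [Y → . b X] }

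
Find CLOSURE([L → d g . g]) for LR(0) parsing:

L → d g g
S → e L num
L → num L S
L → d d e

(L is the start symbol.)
To compute CLOSURE, for each item [A → α.Bβ] where B is a non-terminal, add [B → .γ] for all productions B → γ; repeat for the newly added items until nothing changes.

Start with: [L → d g . g]
The dot precedes the terminal g, so nothing is added.

CLOSURE = { [L → d g . g] }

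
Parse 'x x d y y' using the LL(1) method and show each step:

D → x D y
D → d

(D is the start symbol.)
LL(1) parsing maintains a stack (initially the start symbol over $) and the input. At each step: if the stack top is a terminal, match it against the current input token; if it is a non-terminal N, replace it with the RHS of M[N, lookahead] (the unique production whose predict set contains the lookahead).

Stack is shown with the top on the left.

Stack      Input        Action
------------------------------
D $        x x d y y $  output D → x D y
x D y $    x x d y y $  match 'x'
D y $      x d y y $    output D → x D y
x D y y $  x d y y $    match 'x'
D y y $    d y y $      output D → d
d y y $    d y y $      match 'd'
y y $      y y $        match 'y'
y $        y $          match 'y'
$          $            accept

The string is accepted.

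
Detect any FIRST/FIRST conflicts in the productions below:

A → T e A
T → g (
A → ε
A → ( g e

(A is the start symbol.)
A FIRST/FIRST conflict occurs when two productions N → α and N → β for the same non-terminal have FIRST(α) ∩ FIRST(β) ≠ ∅ (with ε ∈ FIRST of a nullable right-hand side, so two nullable alternatives also conflict).

FIRST sets of the non-terminals at (or reachable through a nullable prefix from) the front of some alternative:
  FIRST(T) = { 'g' }

Productions for A:
  A → T e A: FIRST = { 'g' }
  A → ε: FIRST = { ε }
  A → ( g e: FIRST = { '(' }
T has only one production, so no FIRST/FIRST conflict is possible there.

All alternatives of each non-terminal have pairwise disjoint FIRST sets.

Answer: No FIRST/FIRST conflicts.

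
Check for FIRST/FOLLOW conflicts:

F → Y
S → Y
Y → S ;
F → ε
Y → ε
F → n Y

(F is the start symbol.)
Yes. Y → S ';' with FOLLOW(Y) on { ';' }

Nullable non-terminals: F, S, Y.
FIRST sets used below: FIRST(Y) = { ';', ε }, FIRST(S) = { ';', ε }

F: nullable alternative(s) F → Y, F → ε; FOLLOW(F) = { $ }
  F → Y: FIRST \ {ε} = { ';' } — disjoint from FOLLOW(F)
  F → ε: FIRST \ {ε} = { } — disjoint from FOLLOW(F)
  F → n Y: FIRST \ {ε} = { 'n' } — disjoint from FOLLOW(F)
S has a nullable alternative but only one production, so nothing to check.

Y: nullable alternative(s) Y → ε; FOLLOW(Y) = { $, ';' }
  Y → S ;: FIRST \ {ε} = { ';' } — overlaps FOLLOW(Y) on { ';' }: CONFLICT
  Y → ε: FIRST \ {ε} = { } — this is the only nullable alternative, skip

So the grammar has 1 FIRST/FOLLOW conflict (marked CONFLICT above).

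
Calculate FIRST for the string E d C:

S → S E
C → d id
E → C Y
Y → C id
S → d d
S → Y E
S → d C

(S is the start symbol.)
{ 'd' }

FIRST sets of the non-terminals involved (from the grammar, by fixed-point iteration):
  FIRST(E) = { 'd' }

To compute FIRST(E d C), process the symbols left to right:
Symbol E is a non-terminal. Add FIRST(E) \ {ε} = { 'd' }
E is not nullable (ε ∉ FIRST(E)), so stop here.
FIRST(E d C) = { 'd' }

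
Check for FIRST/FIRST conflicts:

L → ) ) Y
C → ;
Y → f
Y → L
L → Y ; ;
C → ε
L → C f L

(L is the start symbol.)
Yes. L → ')' ')' Y / L → Y ';' ';' on { ')' }; L → Y ';' ';' / L → C f L on { ';', 'f' }; Y → f / Y → L on { 'f' }

FIRST sets of the non-terminals at (or reachable through a nullable prefix from) the front of some alternative:
  FIRST(Y) = { ')', ';', 'f' }
  FIRST(C) = { ';', ε }
  FIRST(L) = { ')', ';', 'f' }

Productions for L:
  L → ) ) Y: FIRST = { ')' }
  L → Y ; ;: FIRST = { ')', ';', 'f' }
  L → C f L: FIRST = { ';', 'f' }
Productions for C:
  C → ;: FIRST = { ';' }
  C → ε: FIRST = { ε }
Productions for Y:
  Y → f: FIRST = { 'f' }
  Y → L: FIRST = { ')', ';', 'f' }

Conflict for L: L → ) ) Y and L → Y ; ;
  Overlap: { ')' }
Conflict for L: L → Y ; ; and L → C f L
  Overlap: { ';', 'f' }
Conflict for Y: Y → f and Y → L
  Overlap: { 'f' }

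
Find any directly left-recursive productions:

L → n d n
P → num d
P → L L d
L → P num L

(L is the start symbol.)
Direct left recursion occurs when N → N α for some non-terminal N (the right-hand side begins with the left-hand side itself).

L → n d n: starts with n
P → num d: starts with num
P → L L d: starts with L
L → P num L: starts with P

No direct left recursion found.

Answer: No direct left recursion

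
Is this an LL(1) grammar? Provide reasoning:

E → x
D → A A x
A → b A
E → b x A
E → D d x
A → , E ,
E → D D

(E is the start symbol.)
No. Predict set conflict for E: { 'b' }

A grammar is LL(1) if for each non-terminal N with multiple productions, the predict sets of those productions are pairwise disjoint, where PREDICT(N → α) = (FIRST(α) \ {ε}) ∪ (FOLLOW(N) if α ⇒* ε).

Relevant sets:
  FIRST(D) = { ',', 'b' }

For E:
  PREDICT(E → x) = { 'x' }
  PREDICT(E → b x A) = { 'b' }
  PREDICT(E → D d x) = { ',', 'b' }
  PREDICT(E → D D) = { ',', 'b' }
For A:
  PREDICT(A → b A) = { 'b' }
  PREDICT(A → ',' E ',') = { ',' }
D has a single production, so nothing to check there.

Conflict found: Predict set conflict for E: { 'b' }
The grammar is NOT LL(1).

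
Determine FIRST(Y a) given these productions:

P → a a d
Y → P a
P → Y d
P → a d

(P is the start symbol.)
{ 'a' }

FIRST sets of the non-terminals involved (from the grammar, by fixed-point iteration):
  FIRST(Y) = { 'a' }

To compute FIRST(Y a), process the symbols left to right:
Symbol Y is a non-terminal. Add FIRST(Y) \ {ε} = { 'a' }
Y is not nullable (ε ∉ FIRST(Y)), so stop here.
FIRST(Y a) = { 'a' }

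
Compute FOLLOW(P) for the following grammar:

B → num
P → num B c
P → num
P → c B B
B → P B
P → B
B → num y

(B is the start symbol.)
{ 'c', 'num' }

To compute FOLLOW(P), find every occurrence of P on a right-hand side N → α P β: add FIRST(β) \ {ε}, and if β is empty or nullable also add FOLLOW(N). Iterate to a fixed point.

In B → P B: P is followed by B, add FIRST(B) \ {ε} = { 'c', 'num' }

Taking the union: FOLLOW(P) = { 'c', 'num' }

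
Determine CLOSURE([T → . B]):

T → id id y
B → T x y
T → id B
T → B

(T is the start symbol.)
Start with: [T → . B]
  [T → . B] has the dot before B: add [B → . T x y]
  [B → . T x y] has the dot before T: add [T → . id id y], [T → . id B]
No further items can be added.

CLOSURE = { [B → . T x y], [T → . B], [T → . id B], [T → . id id y] }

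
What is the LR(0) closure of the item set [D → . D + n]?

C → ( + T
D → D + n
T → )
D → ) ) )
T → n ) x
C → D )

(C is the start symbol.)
{ [D → . ) ) )], [D → . D + n] }

Start with: [D → . D + n]
  [D → . D + n] has the dot before D: add [D → . ) ) )]
No further items can be added.

CLOSURE = { [D → . ) ) )], [D → . D + n] }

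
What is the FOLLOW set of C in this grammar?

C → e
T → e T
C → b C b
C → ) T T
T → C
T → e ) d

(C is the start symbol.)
To compute FOLLOW(C), find every occurrence of C on a right-hand side N → α C β: add FIRST(β) \ {ε}, and if β is empty or nullable also add FOLLOW(N). Iterate to a fixed point.

C is the start symbol, so $ ∈ FOLLOW(C).
In C → b C b: C is followed by b, add FIRST(b) \ {ε} = { 'b' }
In T → C: C is at the end, add FOLLOW(T)

The FOLLOW sets referred to above (computed the same way, to a fixed point):
  FOLLOW(T) = { $, ')', 'b', 'e' }

Taking the union: FOLLOW(C) = { $, ')', 'b', 'e' }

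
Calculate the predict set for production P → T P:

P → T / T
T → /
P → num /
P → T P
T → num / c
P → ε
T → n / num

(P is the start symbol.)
{ '/', 'n', 'num' }

PREDICT(P → T P) = (FIRST(RHS) \ {ε}) ∪ (FOLLOW(P) if ε ∈ FIRST(RHS), i.e. RHS ⇒* ε)
FIRST(T) = { '/', 'n', 'num' }
FIRST(T P) = { '/', 'n', 'num' }
ε ∉ FIRST(T P), so FOLLOW(P) is not added.
PREDICT(P → T P) = { '/', 'n', 'num' }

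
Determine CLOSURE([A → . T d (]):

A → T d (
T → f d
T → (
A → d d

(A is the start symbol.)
To compute CLOSURE, for each item [A → α.Bβ] where B is a non-terminal, add [B → .γ] for all productions B → γ; repeat for the newly added items until nothing changes.

Start with: [A → . T d (]
  [A → . T d (] has the dot before T: add [T → . f d], [T → . (]
No further items can be added.

CLOSURE = { [A → . T d (], [T → . (], [T → . f d] }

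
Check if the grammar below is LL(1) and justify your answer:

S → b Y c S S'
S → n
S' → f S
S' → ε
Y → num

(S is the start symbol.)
No. Predict set conflict for S': { 'f' }

Relevant sets:
  FOLLOW(S') = { $, 'f' }

For S:
  PREDICT(S → b Y c S S') = { 'b' }
  PREDICT(S → n) = { 'n' }
For S':
  PREDICT(S' → f S) = { 'f' }
  PREDICT(S' → ε) = { $, 'f' }
Y has a single production, so nothing to check there.

Conflict found: Predict set conflict for S': { 'f' }
The grammar is NOT LL(1).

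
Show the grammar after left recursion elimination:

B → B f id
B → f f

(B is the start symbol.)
B is directly left-recursive. The standard transformation for
  A → A α₁ | ... | A α_m | β₁ | ... | β_n
is
  A  → β₁ A' | ... | β_n A'
  A' → α₁ A' | ... | α_m A' | ε

B → f f becomes B → f f B'
B → B f id becomes B' → f id B'
Add B' → ε

Resulting grammar:
B → f f B'
B' → f id B'
B' → ε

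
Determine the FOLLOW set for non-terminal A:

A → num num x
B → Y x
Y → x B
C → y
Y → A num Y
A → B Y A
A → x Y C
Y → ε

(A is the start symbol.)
{ $, 'num' }

To compute FOLLOW(A), find every occurrence of A on a right-hand side N → α A β: add FIRST(β) \ {ε}, and if β is empty or nullable also add FOLLOW(N). Iterate to a fixed point.

A is the start symbol, so $ ∈ FOLLOW(A).
In Y → A num Y: A is followed by num Y, add FIRST(num Y) \ {ε} = { 'num' }
In A → B Y A: A is at the end; this adds FOLLOW(A) to itself — nothing new

Taking the union: FOLLOW(A) = { $, 'num' }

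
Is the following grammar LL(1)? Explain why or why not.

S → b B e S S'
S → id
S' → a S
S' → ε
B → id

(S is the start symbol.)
A grammar is LL(1) if for each non-terminal N with multiple productions, the predict sets of those productions are pairwise disjoint, where PREDICT(N → α) = (FIRST(α) \ {ε}) ∪ (FOLLOW(N) if α ⇒* ε).

Relevant sets:
  FOLLOW(S') = { $, 'a' }

For S:
  PREDICT(S → b B e S S') = { 'b' }
  PREDICT(S → id) = { 'id' }
For S':
  PREDICT(S' → a S) = { 'a' }
  PREDICT(S' → ε) = { $, 'a' }
B has a single production, so nothing to check there.

Conflict found: Predict set conflict for S': { 'a' }
The grammar is NOT LL(1).

Answer: No. Predict set conflict for S': { 'a' }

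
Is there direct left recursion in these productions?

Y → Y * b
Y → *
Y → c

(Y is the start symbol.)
Y → Y * b: LEFT RECURSIVE (starts with Y)
Y → *: starts with '*'
Y → c: starts with c

The grammar has direct left recursion on: Y.

Answer: Yes, Y is left-recursive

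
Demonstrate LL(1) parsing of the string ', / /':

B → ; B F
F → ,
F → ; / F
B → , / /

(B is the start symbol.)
Stack is shown with the top on the left.

Stack    Input    Action
------------------------
B $      , / / $  output B → , / /
, / / $  , / / $  match ','
/ / $    / / $    match '/'
/ $      / $      match '/'
$        $        accept

The string is accepted.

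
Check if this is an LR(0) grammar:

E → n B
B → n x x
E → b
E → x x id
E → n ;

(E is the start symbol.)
Yes, the grammar is LR(0)

A grammar is LR(0) if no state in the canonical LR(0) collection has:
  - both a shift item (dot before a terminal) and a complete item (shift-reduce conflict), or
  - two or more complete items (reduce-reduce conflict; the accept item [E' → E .] counts as a complete item here).

Augment with E' → E and build the canonical LR(0) collection (I0 = CLOSURE({[E' → . E]}), then GOTO on every symbol after a dot until no new states appear). It has 12 states:
  I0: { [E → . b], [E → . n ;], [E → . n B], [E → . x x id], [E' → . E] }  — shift
  I1: { [E' → E .] }  — accept
  I2: { [E → b .] }  — reduce
  I3: { [B → . n x x], [E → n . ;], [E → n . B] }  — shift
  I4: { [E → x . x id] }  — shift
  I5: { [E → x x . id] }  — shift
  I6: { [E → x x id .] }  — reduce
  I7: { [E → n ; .] }  — reduce
  I8: { [E → n B .] }  — reduce
  I9: { [B → n . x x] }  — shift
  I10: { [B → n x . x] }  — shift
  I11: { [B → n x x .] }  — reduce

Every state is either a pure shift/goto state or contains exactly one complete item and nothing to shift — no conflicts. The grammar is LR(0).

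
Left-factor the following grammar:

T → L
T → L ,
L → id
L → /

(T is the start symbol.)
Left-factoring transforms A → αβ₁ | αβ₂ into A → αA' and A' → β₁ | β₂
(α is the longest common prefix among the alternatives). Repeat until
no nonterminal has two alternatives with a common prefix.

Round 1: T has alternatives sharing prefix 'L'. Introduce T': T → L T'
  Add: T' → ε
  Add: T' → ,

No remaining common prefixes — done.

Resulting grammar:
T → L T'
T' → ε
T' → ,
L → id
L → /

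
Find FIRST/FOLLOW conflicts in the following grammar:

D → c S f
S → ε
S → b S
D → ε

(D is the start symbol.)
No FIRST/FOLLOW conflicts.

A FIRST/FOLLOW conflict occurs when a non-terminal N has a nullable alternative N → β (β ⇒* ε) and another alternative N → α with FIRST(α) ∩ FOLLOW(N) ≠ ∅: on such a lookahead the parser cannot decide between expanding α and letting N vanish via β.

Nullable non-terminals: D, S.

D: nullable alternative(s) D → ε; FOLLOW(D) = { $ }
  D → c S f: FIRST \ {ε} = { 'c' } — disjoint from FOLLOW(D)
  D → ε: FIRST \ {ε} = { } — this is the only nullable alternative, skip

S: nullable alternative(s) S → ε; FOLLOW(S) = { 'f' }
  S → ε: FIRST \ {ε} = { } — this is the only nullable alternative, skip
  S → b S: FIRST \ {ε} = { 'b' } — disjoint from FOLLOW(S)

No FIRST/FOLLOW conflicts found.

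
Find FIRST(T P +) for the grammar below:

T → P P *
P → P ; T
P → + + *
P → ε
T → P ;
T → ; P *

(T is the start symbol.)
FIRST sets of the non-terminals involved (from the grammar, by fixed-point iteration):
  FIRST(T) = { '*', '+', ';' }

To compute FIRST(T P +), process the symbols left to right:
Symbol T is a non-terminal. Add FIRST(T) \ {ε} = { '*', '+', ';' }
T is not nullable (ε ∉ FIRST(T)), so stop here.
FIRST(T P +) = { '*', '+', ';' }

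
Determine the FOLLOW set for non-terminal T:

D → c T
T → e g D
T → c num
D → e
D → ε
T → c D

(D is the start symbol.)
To compute FOLLOW(T), find every occurrence of T on a right-hand side N → α T β: add FIRST(β) \ {ε}, and if β is empty or nullable also add FOLLOW(N). Iterate to a fixed point.

In D → c T: T is at the end, add FOLLOW(D)

The FOLLOW sets referred to above (computed the same way, to a fixed point):
  FOLLOW(D) = { $ }

Taking the union: FOLLOW(T) = { $ }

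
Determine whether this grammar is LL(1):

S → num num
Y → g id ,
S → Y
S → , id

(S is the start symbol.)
Yes, the grammar is LL(1).

A grammar is LL(1) if for each non-terminal N with multiple productions, the predict sets of those productions are pairwise disjoint, where PREDICT(N → α) = (FIRST(α) \ {ε}) ∪ (FOLLOW(N) if α ⇒* ε).

Relevant sets:
  FIRST(Y) = { 'g' }

For S:
  PREDICT(S → num num) = { 'num' }
  PREDICT(S → Y) = { 'g' }
  PREDICT(S → ',' id) = { ',' }
Y has a single production, so nothing to check there.

All predict sets are disjoint. The grammar IS LL(1).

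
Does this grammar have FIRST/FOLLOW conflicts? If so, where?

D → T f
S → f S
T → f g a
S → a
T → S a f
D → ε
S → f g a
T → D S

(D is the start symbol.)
A FIRST/FOLLOW conflict occurs when a non-terminal N has a nullable alternative N → β (β ⇒* ε) and another alternative N → α with FIRST(α) ∩ FOLLOW(N) ≠ ∅: on such a lookahead the parser cannot decide between expanding α and letting N vanish via β.

Nullable non-terminals: D.
FIRST sets used below: FIRST(T) = { 'a', 'f' }

D: nullable alternative(s) D → ε; FOLLOW(D) = { $, 'a', 'f' }
  D → T f: FIRST \ {ε} = { 'a', 'f' } — overlaps FOLLOW(D) on { 'a', 'f' }: CONFLICT
  D → ε: FIRST \ {ε} = { } — this is the only nullable alternative, skip

S, T have no nullable alternative, so no FIRST/FOLLOW check is needed there.

So the grammar has 1 FIRST/FOLLOW conflict (marked CONFLICT above).

Answer: Yes. D → T f with FOLLOW(D) on { 'a', 'f' }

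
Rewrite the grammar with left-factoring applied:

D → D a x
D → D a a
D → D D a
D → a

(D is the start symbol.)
D → D D'
D' → a D''
D'' → x
D'' → a
D' → D a
D → a

Left-factoring transforms A → αβ₁ | αβ₂ into A → αA' and A' → β₁ | β₂
(α is the longest common prefix among the alternatives). Repeat until
no nonterminal has two alternatives with a common prefix.

Round 1: D has alternatives sharing prefix 'D'. Introduce D': D → D D'
  Add: D' → a x
  Add: D' → a a
  Add: D' → D a

Round 2: D' has alternatives sharing prefix 'a'. Introduce D'': D' → a D''
  Add: D'' → x
  Add: D'' → a

No remaining common prefixes — done.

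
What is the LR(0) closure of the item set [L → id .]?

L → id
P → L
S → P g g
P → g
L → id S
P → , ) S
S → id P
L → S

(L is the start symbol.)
{ [L → id .] }

To compute CLOSURE, for each item [A → α.Bβ] where B is a non-terminal, add [B → .γ] for all productions B → γ; repeat for the newly added items until nothing changes.

Start with: [L → id .]
The dot is at the end, so nothing is added.

CLOSURE = { [L → id .] }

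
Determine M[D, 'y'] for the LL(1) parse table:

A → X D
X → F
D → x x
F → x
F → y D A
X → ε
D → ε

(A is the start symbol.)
D → ε

To find M[D, 'y'], we find productions for D where 'y' is in the predict set (PREDICT(N → α) = (FIRST(α) \ {ε}) ∪ (FOLLOW(N) if α ⇒* ε)).

Relevant sets:
  FOLLOW(D) = { $, 'x', 'y' }

D → x x: PREDICT = { 'x' }
D → ε: PREDICT = { $, 'x', 'y' }
  'y' is in predict set, so this production goes in M[D, 'y']

M[D, 'y'] = D → ε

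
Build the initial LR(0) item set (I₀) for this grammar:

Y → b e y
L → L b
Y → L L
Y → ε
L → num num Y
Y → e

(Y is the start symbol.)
First, augment the grammar with Y' → Y
I₀ = CLOSURE({ [Y' → . Y] }):
  [Y' → . Y] has the dot before Y: add [Y → . b e y], [Y → . L L], [Y → .], [Y → . e]
  [Y → . L L] has the dot before L: add [L → . L b], [L → . num num Y]
No further items can be added.

I₀ = { [L → . L b], [L → . num num Y], [Y → . L L], [Y → . b e y], [Y → . e], [Y → .], [Y' → . Y] }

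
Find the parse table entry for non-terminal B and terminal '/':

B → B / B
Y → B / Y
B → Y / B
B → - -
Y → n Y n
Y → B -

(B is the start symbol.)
Empty (error entry)

To find M[B, '/'], we find productions for B where '/' is in the predict set (PREDICT(N → α) = (FIRST(α) \ {ε}) ∪ (FOLLOW(N) if α ⇒* ε)).

Relevant sets:
  FIRST(B) = { '-', 'n' }
  FIRST(Y) = { '-', 'n' }

B → B / B: PREDICT = { '-', 'n' }
B → Y / B: PREDICT = { '-', 'n' }
B → - -: PREDICT = { '-' }

M[B, '/'] is empty (no production applies)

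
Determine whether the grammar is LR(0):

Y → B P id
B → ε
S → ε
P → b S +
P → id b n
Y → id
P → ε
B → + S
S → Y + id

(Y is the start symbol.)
No. Shift-reduce conflict between [B → .] and [B → . + S]

A grammar is LR(0) if no state in the canonical LR(0) collection has:
  - both a shift item (dot before a terminal) and a complete item (shift-reduce conflict), or
  - two or more complete items (reduce-reduce conflict; the accept item [Y' → Y .] counts as a complete item here).

Augment with Y' → Y and build the canonical LR(0) collection (I0 = CLOSURE({[Y' → . Y]}), then GOTO on every symbol after a dot until no new states appear). It has 17 states:
  I0: { [B → . + S], [B → .], [Y → . B P id], [Y → . id], [Y' → . Y] }  — shift, reduce
  I1: { [B → + . S], [B → . + S], [B → .], [S → . Y + id], [S → .], [Y → . B P id], [Y → . id] }  — shift, 2 reduces
  I2: { [P → . b S +], [P → . id b n], [P → .], [Y → B . P id] }  — shift, reduce
  I3: { [Y' → Y .] }  — accept
  I4: { [Y → id .] }  — reduce
  I5: { [Y → B P . id] }  — shift
  I6: { [B → . + S], [B → .], [P → b . S +], [S → . Y + id], [S → .], [Y → . B P id], [Y → . id] }  — shift, 2 reduces
  I7: { [P → id . b n] }  — shift
  I8: { [P → id b . n] }  — shift
  I9: { [P → id b n .] }  — reduce
  I10: { [P → b S . +] }  — shift
  I11: { [S → Y . + id] }  — shift
  I12: { [S → Y + . id] }  — shift
  I13: { [S → Y + id .] }  — reduce
  I14: { [P → b S + .] }  — reduce
  I15: { [Y → B P id .] }  — reduce
  I16: { [B → + S .] }  — reduce

Conflict in state I0:
  Shift-reduce conflict between [B → .] and [B → . + S]
So the grammar is NOT LR(0).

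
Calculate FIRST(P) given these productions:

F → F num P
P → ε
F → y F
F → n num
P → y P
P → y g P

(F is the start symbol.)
To compute FIRST(P), examine every production with P on the left-hand side, reading each right-hand side left to right until a non-nullable symbol is reached.

From P → ε:
  - ε-production, so ε ∈ FIRST(P)
From P → y P:
  - y is a terminal: add 'y' and stop
From P → y g P:
  - y is a terminal: add 'y' and stop

Collecting: FIRST(P) = { 'y', ε }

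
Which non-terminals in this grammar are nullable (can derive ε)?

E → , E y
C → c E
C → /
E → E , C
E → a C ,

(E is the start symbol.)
A non-terminal is nullable if it can derive ε (the empty string): either it has an ε-production, or it has a production whose right-hand side consists entirely of nullable non-terminals.

There are no ε-productions, so no non-terminal can derive ε.
No non-terminals are nullable.

Answer: None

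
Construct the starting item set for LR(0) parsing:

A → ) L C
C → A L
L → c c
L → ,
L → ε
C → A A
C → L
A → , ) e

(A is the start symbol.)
{ [A → . ) L C], [A → . , ) e], [A' → . A] }

First, augment the grammar with A' → A
I₀ = CLOSURE({ [A' → . A] }):
  [A' → . A] has the dot before A: add [A → . ) L C], [A → . , ) e]
No further items can be added.

I₀ = { [A → . ) L C], [A → . , ) e], [A' → . A] }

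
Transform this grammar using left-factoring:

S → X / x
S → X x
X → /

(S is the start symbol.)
S → X S'
S' → / x
S' → x
X → /

Left-factoring transforms A → αβ₁ | αβ₂ into A → αA' and A' → β₁ | β₂
(α is the longest common prefix among the alternatives). Repeat until
no nonterminal has two alternatives with a common prefix.

Round 1: S has alternatives sharing prefix 'X'. Introduce S': S → X S'
  Add: S' → / x
  Add: S' → x

No remaining common prefixes — done.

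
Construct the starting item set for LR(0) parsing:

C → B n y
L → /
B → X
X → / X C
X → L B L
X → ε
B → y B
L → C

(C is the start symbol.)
{ [B → . X], [B → . y B], [C → . B n y], [C' → . C], [L → . /], [L → . C], [X → . / X C], [X → . L B L], [X → .] }

First, augment the grammar with C' → C
I₀ = CLOSURE({ [C' → . C] }):
  [C' → . C] has the dot before C: add [C → . B n y]
  [C → . B n y] has the dot before B: add [B → . X], [B → . y B]
  [B → . X] has the dot before X: add [X → . / X C], [X → . L B L], [X → .]
  [X → . L B L] has the dot before L: add [L → . /], [L → . C]
No further items can be added.

I₀ = { [B → . X], [B → . y B], [C → . B n y], [C' → . C], [L → . /], [L → . C], [X → . / X C], [X → . L B L], [X → .] }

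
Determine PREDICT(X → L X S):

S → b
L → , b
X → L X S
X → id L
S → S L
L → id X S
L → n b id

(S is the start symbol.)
PREDICT(X → L X S) = (FIRST(RHS) \ {ε}) ∪ (FOLLOW(X) if ε ∈ FIRST(RHS), i.e. RHS ⇒* ε)
FIRST(L) = { ',', 'id', 'n' }
FIRST(L X S) = { ',', 'id', 'n' }
ε ∉ FIRST(L X S), so FOLLOW(X) is not added.
PREDICT(X → L X S) = { ',', 'id', 'n' }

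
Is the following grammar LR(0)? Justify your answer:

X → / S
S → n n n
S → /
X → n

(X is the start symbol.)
Yes, the grammar is LR(0)

A grammar is LR(0) if no state in the canonical LR(0) collection has:
  - both a shift item (dot before a terminal) and a complete item (shift-reduce conflict), or
  - two or more complete items (reduce-reduce conflict; the accept item [X' → X .] counts as a complete item here).

Augment with X' → X and build the canonical LR(0) collection (I0 = CLOSURE({[X' → . X]}), then GOTO on every symbol after a dot until no new states appear). It has 9 states:
  I0: { [X → . / S], [X → . n], [X' → . X] }  — shift
  I1: { [S → . /], [S → . n n n], [X → / . S] }  — shift
  I2: { [X' → X .] }  — accept
  I3: { [X → n .] }  — reduce
  I4: { [S → / .] }  — reduce
  I5: { [X → / S .] }  — reduce
  I6: { [S → n . n n] }  — shift
  I7: { [S → n n . n] }  — shift
  I8: { [S → n n n .] }  — reduce

Every state is either a pure shift/goto state or contains exactly one complete item and nothing to shift — no conflicts. The grammar is LR(0).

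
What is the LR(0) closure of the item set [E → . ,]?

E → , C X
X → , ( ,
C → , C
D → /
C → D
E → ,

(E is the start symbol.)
{ [E → . ,] }

Start with: [E → . ,]
The dot precedes the terminal ',', so nothing is added.

CLOSURE = { [E → . ,] }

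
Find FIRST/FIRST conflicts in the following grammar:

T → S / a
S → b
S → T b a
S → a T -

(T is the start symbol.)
A FIRST/FIRST conflict occurs when two productions N → α and N → β for the same non-terminal have FIRST(α) ∩ FIRST(β) ≠ ∅ (with ε ∈ FIRST of a nullable right-hand side, so two nullable alternatives also conflict).

FIRST sets of the non-terminals at (or reachable through a nullable prefix from) the front of some alternative:
  FIRST(T) = { 'a', 'b' }

Productions for S:
  S → b: FIRST = { 'b' }
  S → T b a: FIRST = { 'a', 'b' }
  S → a T -: FIRST = { 'a' }
T has only one production, so no FIRST/FIRST conflict is possible there.

Conflict for S: S → b and S → T b a
  Overlap: { 'b' }
Conflict for S: S → T b a and S → a T -
  Overlap: { 'a' }

Answer: Yes. S → b / S → T b a on { 'b' }; S → T b a / S → a T '-' on { 'a' }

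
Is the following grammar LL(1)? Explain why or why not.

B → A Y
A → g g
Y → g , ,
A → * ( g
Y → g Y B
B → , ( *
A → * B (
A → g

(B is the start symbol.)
A grammar is LL(1) if for each non-terminal N with multiple productions, the predict sets of those productions are pairwise disjoint, where PREDICT(N → α) = (FIRST(α) \ {ε}) ∪ (FOLLOW(N) if α ⇒* ε).

Relevant sets:
  FIRST(A) = { '*', 'g' }

For B:
  PREDICT(B → A Y) = { '*', 'g' }
  PREDICT(B → ',' '(' '*') = { ',' }
For A:
  PREDICT(A → g g) = { 'g' }
  PREDICT(A → '*' '(' g) = { '*' }
  PREDICT(A → '*' B '(') = { '*' }
  PREDICT(A → g) = { 'g' }
For Y:
  PREDICT(Y → g ',' ',') = { 'g' }
  PREDICT(Y → g Y B) = { 'g' }

Conflict found: Predict set conflict for A: { 'g' }
The grammar is NOT LL(1).

Answer: No. Predict set conflict for A: { 'g' }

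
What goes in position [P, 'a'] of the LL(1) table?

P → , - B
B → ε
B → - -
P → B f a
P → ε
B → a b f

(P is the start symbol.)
P → B f a

To find M[P, 'a'], we find productions for P where 'a' is in the predict set (PREDICT(N → α) = (FIRST(α) \ {ε}) ∪ (FOLLOW(N) if α ⇒* ε)).

Relevant sets:
  FIRST(B) = { '-', 'a', ε }
  FOLLOW(P) = { $ }

P → , - B: PREDICT = { ',' }
P → B f a: PREDICT = { '-', 'a', 'f' }
  'a' is in predict set, so this production goes in M[P, 'a']
P → ε: PREDICT = { $ }

M[P, 'a'] = P → B f a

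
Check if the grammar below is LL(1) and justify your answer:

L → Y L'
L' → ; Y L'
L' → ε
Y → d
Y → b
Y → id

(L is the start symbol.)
Relevant sets:
  FOLLOW(L') = { $ }

For L':
  PREDICT(L' → ';' Y L') = { ';' }
  PREDICT(L' → ε) = { $ }
For Y:
  PREDICT(Y → d) = { 'd' }
  PREDICT(Y → b) = { 'b' }
  PREDICT(Y → id) = { 'id' }
L has a single production, so nothing to check there.

All predict sets are disjoint. The grammar IS LL(1).

Answer: Yes, the grammar is LL(1).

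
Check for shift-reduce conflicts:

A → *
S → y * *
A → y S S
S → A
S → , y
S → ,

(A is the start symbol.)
Yes — I4: [S → , .] vs [S → , . y]; I8: [A → * .] vs [S → y * . *]

A shift-reduce conflict occurs when an LR(0) state has both:
  - a complete (reduce) item [A → α .] (dot at the end), and
  - a shift item [B → β . c γ] (dot before a terminal).

Augment with A' → A and build the canonical LR(0) collection (I0 = CLOSURE({[A' → . A]}), then GOTO on every symbol after a dot until no new states appear). It has 12 states:
  I0: { [A → . *], [A → . y S S], [A' → . A] }  — shift
  I1: { [A → * .] }  — reduce
  I2: { [A' → A .] }  — accept
  I3: { [A → . *], [A → . y S S], [A → y . S S], [S → . , y], [S → . ,], [S → . A], [S → . y * *] }  — shift
  I4: { [S → , . y], [S → , .] }  — shift, reduce
  I5: { [S → A .] }  — reduce
  I6: { [A → . *], [A → . y S S], [A → y S . S], [S → . , y], [S → . ,], [S → . A], [S → . y * *] }  — shift
  I7: { [A → . *], [A → . y S S], [A → y . S S], [S → . , y], [S → . ,], [S → . A], [S → . y * *], [S → y . * *] }  — shift
  I8: { [A → * .], [S → y * . *] }  — shift, reduce
  I9: { [S → y * * .] }  — reduce
  I10: { [A → y S S .] }  — reduce
  I11: { [S → , y .] }  — reduce

I4 contains reduce item [S → , .] and shift item [S → , . y] — shift-reduce conflict.
I8 contains reduce item [A → * .] and shift item [S → y * . *] — shift-reduce conflict.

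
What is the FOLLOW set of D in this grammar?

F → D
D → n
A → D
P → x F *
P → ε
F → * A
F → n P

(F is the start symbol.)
To compute FOLLOW(D), find every occurrence of D on a right-hand side N → α D β: add FIRST(β) \ {ε}, and if β is empty or nullable also add FOLLOW(N). Iterate to a fixed point.

In F → D: D is at the end, add FOLLOW(F)
In A → D: D is at the end, add FOLLOW(A)

The FOLLOW sets referred to above (computed the same way, to a fixed point):
  FOLLOW(F) = { $, '*' }
  FOLLOW(A) = { $, '*' }

Taking the union: FOLLOW(D) = { $, '*' }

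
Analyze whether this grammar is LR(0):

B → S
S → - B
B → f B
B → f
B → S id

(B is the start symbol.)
A grammar is LR(0) if no state in the canonical LR(0) collection has:
  - both a shift item (dot before a terminal) and a complete item (shift-reduce conflict), or
  - two or more complete items (reduce-reduce conflict; the accept item [B' → B .] counts as a complete item here).

Augment with B' → B and build the canonical LR(0) collection (I0 = CLOSURE({[B' → . B]}), then GOTO on every symbol after a dot until no new states appear). It has 8 states:
  I0: { [B → . S id], [B → . S], [B → . f B], [B → . f], [B' → . B], [S → . - B] }  — shift
  I1: { [B → . S id], [B → . S], [B → . f B], [B → . f], [S → - . B], [S → . - B] }  — shift
  I2: { [B' → B .] }  — accept
  I3: { [B → S . id], [B → S .] }  — shift, reduce
  I4: { [B → . S id], [B → . S], [B → . f B], [B → . f], [B → f . B], [B → f .], [S → . - B] }  — shift, reduce
  I5: { [B → f B .] }  — reduce
  I6: { [B → S id .] }  — reduce
  I7: { [S → - B .] }  — reduce

Conflict in state I3:
  Shift-reduce conflict between [B → S .] and [B → S . id]
So the grammar is NOT LR(0).

Answer: No. Shift-reduce conflict between [B → S .] and [B → S . id]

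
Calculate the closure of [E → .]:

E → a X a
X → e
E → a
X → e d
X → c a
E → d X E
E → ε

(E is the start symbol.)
{ [E → .] }

To compute CLOSURE, for each item [A → α.Bβ] where B is a non-terminal, add [B → .γ] for all productions B → γ; repeat for the newly added items until nothing changes.

Start with: [E → .]
The dot is at the end, so nothing is added.

CLOSURE = { [E → .] }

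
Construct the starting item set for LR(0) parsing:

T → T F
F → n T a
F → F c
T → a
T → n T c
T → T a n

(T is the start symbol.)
{ [T → . T F], [T → . T a n], [T → . a], [T → . n T c], [T' → . T] }

First, augment the grammar with T' → T
I₀ = CLOSURE({ [T' → . T] }):
  [T' → . T] has the dot before T: add [T → . T F], [T → . a], [T → . n T c], [T → . T a n]
No further items can be added.

I₀ = { [T → . T F], [T → . T a n], [T → . a], [T → . n T c], [T' → . T] }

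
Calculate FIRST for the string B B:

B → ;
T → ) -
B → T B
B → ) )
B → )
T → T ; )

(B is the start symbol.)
{ ')', ';' }

FIRST sets of the non-terminals involved (from the grammar, by fixed-point iteration):
  FIRST(B) = { ')', ';' }

To compute FIRST(B B), process the symbols left to right:
Symbol B is a non-terminal. Add FIRST(B) \ {ε} = { ')', ';' }
B is not nullable (ε ∉ FIRST(B)), so stop here.
FIRST(B B) = { ')', ';' }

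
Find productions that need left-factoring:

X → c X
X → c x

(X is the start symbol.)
Left-factoring is needed when two productions for the same non-terminal
share a common prefix on the right-hand side.

Productions for X:
  X → c X
  X → c x

Found common prefix 'c' in productions for X

Answer: Yes, X has productions with common prefix 'c'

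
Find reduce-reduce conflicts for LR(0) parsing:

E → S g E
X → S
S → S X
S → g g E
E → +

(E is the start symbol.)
A reduce-reduce conflict occurs when an LR(0) state has two complete items [A → α .] and [B → β .] — both call for a reduction, and with no lookahead the parser cannot choose between them.

Augment with E' → E and build the canonical LR(0) collection (I0 = CLOSURE({[E' → . E]}), then GOTO on every symbol after a dot until no new states appear). It has 12 states:
  I0: { [E → . +], [E → . S g E], [E' → . E], [S → . S X], [S → . g g E] }  — shift
  I1: { [E → + .] }  — reduce
  I2: { [E' → E .] }  — accept
  I3: { [E → S . g E], [S → . S X], [S → . g g E], [S → S . X], [X → . S] }  — shift
  I4: { [S → g . g E] }  — shift
  I5: { [E → . +], [E → . S g E], [S → . S X], [S → . g g E], [S → g g . E] }  — shift
  I6: { [S → g g E .] }  — reduce
  I7: { [S → . S X], [S → . g g E], [S → S . X], [X → . S], [X → S .] }  — shift, reduce
  I8: { [S → S X .] }  — reduce
  I9: { [E → . +], [E → . S g E], [E → S g . E], [S → . S X], [S → . g g E], [S → g . g E] }  — shift
  I10: { [E → S g E .] }  — reduce
  I11: { [E → . +], [E → . S g E], [S → . S X], [S → . g g E], [S → g . g E], [S → g g . E] }  — shift

No state contains more than one complete item.

Answer: No reduce-reduce conflicts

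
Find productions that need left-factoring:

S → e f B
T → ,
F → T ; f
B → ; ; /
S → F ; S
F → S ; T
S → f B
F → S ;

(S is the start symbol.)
Yes, F has productions with common prefix 'S ;'

Left-factoring is needed when two productions for the same non-terminal
share a common prefix on the right-hand side.

Productions for S:
  S → e f B
  S → F ; S
  S → f B
Productions for F:
  F → T ; f
  F → S ; T
  F → S ;

Found common prefix 'S ;' in productions for F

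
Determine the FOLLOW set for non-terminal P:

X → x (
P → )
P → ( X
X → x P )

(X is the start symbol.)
{ ')' }

To compute FOLLOW(P), find every occurrence of P on a right-hand side N → α P β: add FIRST(β) \ {ε}, and if β is empty or nullable also add FOLLOW(N). Iterate to a fixed point.

In X → x P ): P is followed by ')', add FIRST(')') \ {ε} = { ')' }

Taking the union: FOLLOW(P) = { ')' }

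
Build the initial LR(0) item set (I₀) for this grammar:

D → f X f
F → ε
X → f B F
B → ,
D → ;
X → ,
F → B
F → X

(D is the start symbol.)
{ [D → . ;], [D → . f X f], [D' → . D] }

First, augment the grammar with D' → D
I₀ = CLOSURE({ [D' → . D] }):
  [D' → . D] has the dot before D: add [D → . f X f], [D → . ;]
No further items can be added.

I₀ = { [D → . ;], [D → . f X f], [D' → . D] }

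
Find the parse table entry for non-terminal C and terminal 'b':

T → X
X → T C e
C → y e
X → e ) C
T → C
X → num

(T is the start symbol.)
To find M[C, 'b'], we find productions for C where 'b' is in the predict set (PREDICT(N → α) = (FIRST(α) \ {ε}) ∪ (FOLLOW(N) if α ⇒* ε)).

C → y e: PREDICT = { 'y' }

M[C, 'b'] is empty (no production applies)

Answer: Empty (error entry)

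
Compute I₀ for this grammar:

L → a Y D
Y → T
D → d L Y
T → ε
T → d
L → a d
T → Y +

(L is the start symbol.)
{ [L → . a Y D], [L → . a d], [L' → . L] }

First, augment the grammar with L' → L
I₀ = CLOSURE({ [L' → . L] }):
  [L' → . L] has the dot before L: add [L → . a Y D], [L → . a d]
No further items can be added.

I₀ = { [L → . a Y D], [L → . a d], [L' → . L] }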